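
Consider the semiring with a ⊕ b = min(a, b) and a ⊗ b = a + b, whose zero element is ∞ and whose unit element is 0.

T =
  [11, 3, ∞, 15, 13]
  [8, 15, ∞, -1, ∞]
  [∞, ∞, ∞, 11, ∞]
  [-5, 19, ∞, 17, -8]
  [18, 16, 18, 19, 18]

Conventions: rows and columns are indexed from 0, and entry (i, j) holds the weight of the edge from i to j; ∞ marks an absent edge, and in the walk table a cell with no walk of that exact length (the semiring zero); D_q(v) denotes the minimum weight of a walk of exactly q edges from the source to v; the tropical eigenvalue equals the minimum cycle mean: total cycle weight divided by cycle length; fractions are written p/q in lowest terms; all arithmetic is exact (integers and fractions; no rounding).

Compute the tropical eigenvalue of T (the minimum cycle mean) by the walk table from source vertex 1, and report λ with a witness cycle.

q=0: [∞, 0, ∞, ∞, ∞]
q=1: [8, 15, ∞, -1, ∞]
q=2: [-6, 11, ∞, 14, -9]
q=3: [5, -3, 9, 9, 6]
q=4: [4, 8, 24, -4, 1]
q=5: [-9, 7, 19, 7, -12]
Optimal cycle mean attained by: cycle 0->1->3->0, total 3 + (-1) + (-5), length 3.
Answer: λ = -1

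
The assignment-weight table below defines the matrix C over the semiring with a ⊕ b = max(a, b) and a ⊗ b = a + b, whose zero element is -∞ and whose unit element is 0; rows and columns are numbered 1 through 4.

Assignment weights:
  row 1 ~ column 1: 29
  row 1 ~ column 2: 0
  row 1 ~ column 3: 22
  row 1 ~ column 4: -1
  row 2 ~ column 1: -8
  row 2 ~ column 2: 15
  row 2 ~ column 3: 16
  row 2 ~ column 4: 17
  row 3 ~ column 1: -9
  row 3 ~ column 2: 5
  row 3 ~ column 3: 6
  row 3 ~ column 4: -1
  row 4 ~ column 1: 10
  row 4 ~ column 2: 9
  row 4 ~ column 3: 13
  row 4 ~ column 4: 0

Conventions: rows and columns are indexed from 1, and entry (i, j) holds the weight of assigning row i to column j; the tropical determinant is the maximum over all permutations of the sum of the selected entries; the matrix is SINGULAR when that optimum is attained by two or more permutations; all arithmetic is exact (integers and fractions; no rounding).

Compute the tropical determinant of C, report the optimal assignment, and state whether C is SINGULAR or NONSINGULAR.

σ = (1, 2, 3, 4): 29 + 15 + 6 + 0 = 50
σ = (1, 2, 4, 3): 29 + 15 + (-1) + 13 = 56
σ = (1, 3, 2, 4): 29 + 16 + 5 + 0 = 50
σ = (1, 3, 4, 2): 29 + 16 + (-1) + 9 = 53
σ = (1, 4, 2, 3): 29 + 17 + 5 + 13 = 64
σ = (1, 4, 3, 2): 29 + 17 + 6 + 9 = 61
σ = (2, 1, 3, 4): 0 + (-8) + 6 + 0 = -2
σ = (2, 1, 4, 3): 0 + (-8) + (-1) + 13 = 4
σ = (2, 3, 1, 4): 0 + 16 + (-9) + 0 = 7
σ = (2, 3, 4, 1): 0 + 16 + (-1) + 10 = 25
σ = (2, 4, 1, 3): 0 + 17 + (-9) + 13 = 21
σ = (2, 4, 3, 1): 0 + 17 + 6 + 10 = 33
σ = (3, 1, 2, 4): 22 + (-8) + 5 + 0 = 19
σ = (3, 1, 4, 2): 22 + (-8) + (-1) + 9 = 22
σ = (3, 2, 1, 4): 22 + 15 + (-9) + 0 = 28
σ = (3, 2, 4, 1): 22 + 15 + (-1) + 10 = 46
σ = (3, 4, 1, 2): 22 + 17 + (-9) + 9 = 39
σ = (3, 4, 2, 1): 22 + 17 + 5 + 10 = 54
σ = (4, 1, 2, 3): (-1) + (-8) + 5 + 13 = 9
σ = (4, 1, 3, 2): (-1) + (-8) + 6 + 9 = 6
σ = (4, 2, 1, 3): (-1) + 15 + (-9) + 13 = 18
σ = (4, 2, 3, 1): (-1) + 15 + 6 + 10 = 30
σ = (4, 3, 1, 2): (-1) + 16 + (-9) + 9 = 15
σ = (4, 3, 2, 1): (-1) + 16 + 5 + 10 = 30
Optimal value attained by: σ = (1, 4, 2, 3).
Answer: det⊕(C) = 64; verdict: NONSINGULAR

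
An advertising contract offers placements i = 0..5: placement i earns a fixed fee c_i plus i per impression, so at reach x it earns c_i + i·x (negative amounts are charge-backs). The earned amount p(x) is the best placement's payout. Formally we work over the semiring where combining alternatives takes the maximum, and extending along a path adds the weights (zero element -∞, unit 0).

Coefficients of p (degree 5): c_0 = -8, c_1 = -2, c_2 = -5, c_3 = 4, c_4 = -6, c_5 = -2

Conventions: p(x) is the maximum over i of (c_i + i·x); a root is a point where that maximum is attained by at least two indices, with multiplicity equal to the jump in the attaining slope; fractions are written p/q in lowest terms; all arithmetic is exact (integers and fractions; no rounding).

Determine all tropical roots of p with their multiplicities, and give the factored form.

hull edge (i=0, c=-8) to (i=1, c=-2): slope 6, span 1
hull edge (i=1, c=-2) to (i=3, c=4): slope 3, span 2
hull edge (i=3, c=4) to (i=5, c=-2): slope -3, span 2
Factored form: p(x) = -2 ⊗ (x ⊕ (-6)) ⊗ (x ⊕ (-3)) ⊗ (x ⊕ (-3)) ⊗ (x ⊕ 3) ⊗ (x ⊕ 3)
Answer: roots = -6 (mult 1), -3 (mult 2), 3 (mult 2)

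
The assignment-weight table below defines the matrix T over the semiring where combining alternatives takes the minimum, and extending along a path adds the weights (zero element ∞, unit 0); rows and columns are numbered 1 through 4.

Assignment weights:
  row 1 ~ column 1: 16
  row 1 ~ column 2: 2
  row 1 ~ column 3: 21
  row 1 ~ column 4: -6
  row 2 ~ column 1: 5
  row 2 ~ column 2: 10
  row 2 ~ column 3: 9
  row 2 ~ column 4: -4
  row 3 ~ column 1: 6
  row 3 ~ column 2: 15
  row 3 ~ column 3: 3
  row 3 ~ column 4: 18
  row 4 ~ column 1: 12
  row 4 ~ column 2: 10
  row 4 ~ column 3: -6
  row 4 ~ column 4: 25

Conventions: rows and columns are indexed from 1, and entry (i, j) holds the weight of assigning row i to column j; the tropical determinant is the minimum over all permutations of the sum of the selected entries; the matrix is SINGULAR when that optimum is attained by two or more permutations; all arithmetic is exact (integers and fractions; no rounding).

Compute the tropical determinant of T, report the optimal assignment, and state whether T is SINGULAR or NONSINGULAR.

σ = (1, 2, 3, 4): 16 + 10 + 3 + 25 = 54
σ = (1, 2, 4, 3): 16 + 10 + 18 + (-6) = 38
σ = (1, 3, 2, 4): 16 + 9 + 15 + 25 = 65
σ = (1, 3, 4, 2): 16 + 9 + 18 + 10 = 53
σ = (1, 4, 2, 3): 16 + (-4) + 15 + (-6) = 21
σ = (1, 4, 3, 2): 16 + (-4) + 3 + 10 = 25
σ = (2, 1, 3, 4): 2 + 5 + 3 + 25 = 35
σ = (2, 1, 4, 3): 2 + 5 + 18 + (-6) = 19
σ = (2, 3, 1, 4): 2 + 9 + 6 + 25 = 42
σ = (2, 3, 4, 1): 2 + 9 + 18 + 12 = 41
σ = (2, 4, 1, 3): 2 + (-4) + 6 + (-6) = -2
σ = (2, 4, 3, 1): 2 + (-4) + 3 + 12 = 13
σ = (3, 1, 2, 4): 21 + 5 + 15 + 25 = 66
σ = (3, 1, 4, 2): 21 + 5 + 18 + 10 = 54
σ = (3, 2, 1, 4): 21 + 10 + 6 + 25 = 62
σ = (3, 2, 4, 1): 21 + 10 + 18 + 12 = 61
σ = (3, 4, 1, 2): 21 + (-4) + 6 + 10 = 33
σ = (3, 4, 2, 1): 21 + (-4) + 15 + 12 = 44
σ = (4, 1, 2, 3): (-6) + 5 + 15 + (-6) = 8
σ = (4, 1, 3, 2): (-6) + 5 + 3 + 10 = 12
σ = (4, 2, 1, 3): (-6) + 10 + 6 + (-6) = 4
σ = (4, 2, 3, 1): (-6) + 10 + 3 + 12 = 19
σ = (4, 3, 1, 2): (-6) + 9 + 6 + 10 = 19
σ = (4, 3, 2, 1): (-6) + 9 + 15 + 12 = 30
Optimal value attained by: σ = (2, 4, 1, 3).
Answer: det⊕(T) = -2; verdict: NONSINGULAR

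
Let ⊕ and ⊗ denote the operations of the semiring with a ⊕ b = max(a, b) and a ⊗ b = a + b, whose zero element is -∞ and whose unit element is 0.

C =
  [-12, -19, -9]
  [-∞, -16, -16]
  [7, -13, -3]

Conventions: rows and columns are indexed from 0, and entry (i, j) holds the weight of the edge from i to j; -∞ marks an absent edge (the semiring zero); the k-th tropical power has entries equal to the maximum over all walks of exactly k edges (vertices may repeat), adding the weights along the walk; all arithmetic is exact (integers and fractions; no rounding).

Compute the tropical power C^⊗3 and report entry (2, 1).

C^⊗2:
  [-2, -22, -12]
  [-9, -29, -19]
  [4, -12, -2]
C^⊗3:
  [-5, -21, -11]
  [-12, -28, -18]
  [5, -15, -5]
Key observation: the optimum is the walk 2->0->2->1, with weight 7 + (-9) + (-13) = -15.
Optimal value attained by: walk 2->0->2->1.
Answer: (C^⊗3)[2][1] = -15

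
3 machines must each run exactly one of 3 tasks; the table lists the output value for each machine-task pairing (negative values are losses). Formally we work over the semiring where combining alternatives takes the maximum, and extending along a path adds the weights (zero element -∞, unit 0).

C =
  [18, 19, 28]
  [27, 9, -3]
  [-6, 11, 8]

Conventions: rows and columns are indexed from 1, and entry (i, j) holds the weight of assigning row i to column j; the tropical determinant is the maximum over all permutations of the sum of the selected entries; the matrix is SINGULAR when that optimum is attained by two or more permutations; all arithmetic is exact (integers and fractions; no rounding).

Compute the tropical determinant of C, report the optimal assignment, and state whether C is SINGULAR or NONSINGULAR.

σ = (1, 2, 3): 18 + 9 + 8 = 35
σ = (1, 3, 2): 18 + (-3) + 11 = 26
σ = (2, 1, 3): 19 + 27 + 8 = 54
σ = (2, 3, 1): 19 + (-3) + (-6) = 10
σ = (3, 1, 2): 28 + 27 + 11 = 66
σ = (3, 2, 1): 28 + 9 + (-6) = 31
Optimal value attained by: σ = (3, 1, 2).
Answer: det⊕(C) = 66; verdict: NONSINGULAR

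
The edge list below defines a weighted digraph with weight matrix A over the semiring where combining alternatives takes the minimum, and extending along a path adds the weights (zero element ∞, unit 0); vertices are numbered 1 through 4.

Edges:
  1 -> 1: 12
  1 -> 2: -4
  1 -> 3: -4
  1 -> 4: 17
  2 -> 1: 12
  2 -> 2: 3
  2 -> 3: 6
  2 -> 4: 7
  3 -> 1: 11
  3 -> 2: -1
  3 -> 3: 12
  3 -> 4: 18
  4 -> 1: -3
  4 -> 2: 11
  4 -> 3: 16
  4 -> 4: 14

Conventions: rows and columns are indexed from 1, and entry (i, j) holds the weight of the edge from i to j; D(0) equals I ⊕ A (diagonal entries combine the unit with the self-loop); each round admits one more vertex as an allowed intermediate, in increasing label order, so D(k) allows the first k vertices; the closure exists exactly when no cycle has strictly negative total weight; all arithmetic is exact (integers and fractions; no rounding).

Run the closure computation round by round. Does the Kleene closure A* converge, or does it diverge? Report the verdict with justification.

D(0):
  [0, -4, -4, 17]
  [12, 0, 6, 7]
  [11, -1, 0, 18]
  [-3, 11, 16, 0]
D(1):
  [0, -4, -4, 17]
  [12, 0, 6, 7]
  [11, -1, 0, 18]
  [-3, -7, -7, 0]
D(2):
  [0, -4, -4, 3]
  [12, 0, 6, 7]
  [11, -1, 0, 6]
  [-3, -7, -7, 0]
Detection: at round 3, diagonal entry (4, 4) turns strictly negative.
Key observation: the cycle 4->1->3->2->4 has total weight (-3) + (-4) + (-1) + 7, which is strictly negative.
Answer: DIVERGES — negative cycle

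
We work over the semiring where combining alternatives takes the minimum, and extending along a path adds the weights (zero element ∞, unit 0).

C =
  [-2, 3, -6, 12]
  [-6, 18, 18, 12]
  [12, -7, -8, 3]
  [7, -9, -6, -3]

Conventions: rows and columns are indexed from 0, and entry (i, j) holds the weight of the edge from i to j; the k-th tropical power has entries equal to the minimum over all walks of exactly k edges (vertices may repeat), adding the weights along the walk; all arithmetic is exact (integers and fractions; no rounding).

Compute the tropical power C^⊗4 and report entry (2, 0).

C^⊗2:
  [-4, -13, -14, -3]
  [-8, -3, -12, 6]
  [-13, -15, -16, -5]
  [-15, -13, -14, -6]
C^⊗3:
  [-19, -21, -22, -11]
  [-10, -19, -20, -9]
  [-21, -23, -24, -13]
  [-19, -21, -22, -11]
C^⊗4:
  [-27, -29, -30, -19]
  [-25, -27, -28, -17]
  [-29, -31, -32, -21]
  [-27, -29, -30, -19]
Key observation: the optimum is the walk 2->2->2->1->0, with weight (-8) + (-8) + (-7) + (-6) = -29.
Optimal value attained by: walk 2->2->2->1->0.
Answer: (C^⊗4)[2][0] = -29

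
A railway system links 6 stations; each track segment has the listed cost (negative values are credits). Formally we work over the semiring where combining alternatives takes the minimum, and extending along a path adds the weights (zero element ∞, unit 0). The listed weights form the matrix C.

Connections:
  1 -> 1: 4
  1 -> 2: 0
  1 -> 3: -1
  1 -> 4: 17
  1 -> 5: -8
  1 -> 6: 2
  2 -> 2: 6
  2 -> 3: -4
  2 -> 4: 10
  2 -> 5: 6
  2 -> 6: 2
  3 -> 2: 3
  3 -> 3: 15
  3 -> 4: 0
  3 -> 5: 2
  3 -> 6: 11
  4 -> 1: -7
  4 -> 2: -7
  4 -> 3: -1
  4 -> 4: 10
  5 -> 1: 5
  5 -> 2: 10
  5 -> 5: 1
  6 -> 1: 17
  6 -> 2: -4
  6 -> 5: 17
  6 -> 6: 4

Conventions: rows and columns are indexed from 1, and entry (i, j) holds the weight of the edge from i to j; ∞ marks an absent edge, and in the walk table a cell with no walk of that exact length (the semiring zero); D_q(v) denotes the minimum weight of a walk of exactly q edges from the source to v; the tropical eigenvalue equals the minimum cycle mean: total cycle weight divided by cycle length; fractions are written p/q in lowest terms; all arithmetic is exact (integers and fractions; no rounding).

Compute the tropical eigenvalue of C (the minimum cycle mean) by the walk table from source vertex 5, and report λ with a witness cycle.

q=0: [∞, ∞, ∞, ∞, 0, ∞]
q=1: [5, 10, ∞, ∞, 1, ∞]
q=2: [6, 5, 4, 20, -3, 7]
q=3: [2, 3, 1, 4, -2, 7]
q=4: [-3, -3, -1, 1, -6, 4]
q=5: [-6, -6, -7, -1, -11, -1]
q=6: [-8, -8, -10, -7, -14, -4]
Optimal cycle mean attained by: cycle 2->3->4->2, total (-4) + 0 + (-7), length 3.
Answer: λ = -11/3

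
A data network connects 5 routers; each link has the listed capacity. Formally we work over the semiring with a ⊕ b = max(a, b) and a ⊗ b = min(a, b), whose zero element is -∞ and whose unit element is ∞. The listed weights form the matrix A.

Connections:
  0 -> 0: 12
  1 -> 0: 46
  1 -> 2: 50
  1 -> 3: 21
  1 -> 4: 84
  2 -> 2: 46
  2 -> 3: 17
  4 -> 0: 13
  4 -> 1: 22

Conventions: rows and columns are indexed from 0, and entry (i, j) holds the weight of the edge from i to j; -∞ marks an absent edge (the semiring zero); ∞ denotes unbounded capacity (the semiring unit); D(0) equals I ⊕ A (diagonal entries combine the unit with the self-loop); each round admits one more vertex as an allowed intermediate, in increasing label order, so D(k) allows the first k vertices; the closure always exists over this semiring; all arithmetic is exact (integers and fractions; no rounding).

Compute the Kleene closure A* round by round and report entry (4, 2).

D(0):
  [∞, -∞, -∞, -∞, -∞]
  [46, ∞, 50, 21, 84]
  [-∞, -∞, ∞, 17, -∞]
  [-∞, -∞, -∞, ∞, -∞]
  [13, 22, -∞, -∞, ∞]
D(1):
  [∞, -∞, -∞, -∞, -∞]
  [46, ∞, 50, 21, 84]
  [-∞, -∞, ∞, 17, -∞]
  [-∞, -∞, -∞, ∞, -∞]
  [13, 22, -∞, -∞, ∞]
D(2):
  [∞, -∞, -∞, -∞, -∞]
  [46, ∞, 50, 21, 84]
  [-∞, -∞, ∞, 17, -∞]
  [-∞, -∞, -∞, ∞, -∞]
  [22, 22, 22, 21, ∞]
D(3):
  [∞, -∞, -∞, -∞, -∞]
  [46, ∞, 50, 21, 84]
  [-∞, -∞, ∞, 17, -∞]
  [-∞, -∞, -∞, ∞, -∞]
  [22, 22, 22, 21, ∞]
D(4):
  [∞, -∞, -∞, -∞, -∞]
  [46, ∞, 50, 21, 84]
  [-∞, -∞, ∞, 17, -∞]
  [-∞, -∞, -∞, ∞, -∞]
  [22, 22, 22, 21, ∞]
D(5):
  [∞, -∞, -∞, -∞, -∞]
  [46, ∞, 50, 21, 84]
  [-∞, -∞, ∞, 17, -∞]
  [-∞, -∞, -∞, ∞, -∞]
  [22, 22, 22, 21, ∞]
Answer: A*[4][2] = 22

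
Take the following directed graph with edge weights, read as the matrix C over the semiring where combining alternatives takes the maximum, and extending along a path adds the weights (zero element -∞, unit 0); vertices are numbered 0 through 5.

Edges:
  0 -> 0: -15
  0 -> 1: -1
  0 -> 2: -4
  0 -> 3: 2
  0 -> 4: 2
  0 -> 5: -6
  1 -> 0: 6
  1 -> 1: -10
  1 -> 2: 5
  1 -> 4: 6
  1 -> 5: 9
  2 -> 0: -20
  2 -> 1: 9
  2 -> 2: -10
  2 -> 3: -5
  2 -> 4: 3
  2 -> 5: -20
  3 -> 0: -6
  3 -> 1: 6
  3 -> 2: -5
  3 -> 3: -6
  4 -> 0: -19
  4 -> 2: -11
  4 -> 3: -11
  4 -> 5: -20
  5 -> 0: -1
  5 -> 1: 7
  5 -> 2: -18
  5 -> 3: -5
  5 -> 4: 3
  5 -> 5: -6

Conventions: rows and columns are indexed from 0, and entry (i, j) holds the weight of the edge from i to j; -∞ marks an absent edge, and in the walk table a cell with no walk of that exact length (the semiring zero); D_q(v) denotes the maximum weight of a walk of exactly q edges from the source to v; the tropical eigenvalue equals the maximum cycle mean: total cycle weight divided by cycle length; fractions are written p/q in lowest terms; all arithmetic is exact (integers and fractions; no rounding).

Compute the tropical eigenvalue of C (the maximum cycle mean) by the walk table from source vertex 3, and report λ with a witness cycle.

q=0: [-∞, -∞, -∞, 0, -∞, -∞]
q=1: [-6, 6, -5, -6, -∞, -∞]
q=2: [12, 4, 11, -4, 12, 15]
q=3: [14, 22, 9, 14, 18, 13]
q=4: [28, 20, 27, 16, 28, 31]
q=5: [30, 38, 25, 30, 34, 29]
q=6: [44, 36, 43, 32, 44, 47]
Optimal cycle mean attained by: cycle 1->5->1, total 9 + 7, length 2.
Answer: λ = 8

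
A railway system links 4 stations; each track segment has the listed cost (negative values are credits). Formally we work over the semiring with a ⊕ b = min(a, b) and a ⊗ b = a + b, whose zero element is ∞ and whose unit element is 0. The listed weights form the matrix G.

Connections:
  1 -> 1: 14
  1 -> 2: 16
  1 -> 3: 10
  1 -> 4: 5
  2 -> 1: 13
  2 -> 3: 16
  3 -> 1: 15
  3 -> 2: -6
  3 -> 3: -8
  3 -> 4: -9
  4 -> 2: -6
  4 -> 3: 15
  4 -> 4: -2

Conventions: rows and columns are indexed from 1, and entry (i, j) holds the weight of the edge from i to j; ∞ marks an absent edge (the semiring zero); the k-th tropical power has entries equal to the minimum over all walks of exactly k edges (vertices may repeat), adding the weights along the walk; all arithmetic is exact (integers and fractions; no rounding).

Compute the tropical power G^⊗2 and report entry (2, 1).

G^⊗2:
  [25, -1, 2, 1]
  [27, 10, 8, 7]
  [7, -15, -16, -17]
  [7, -8, 7, -4]
Key observation: the optimum is the walk 2->1->1, with weight 13 + 14 = 27.
Optimal value attained by: walk 2->1->1.
Answer: (G^⊗2)[2][1] = 27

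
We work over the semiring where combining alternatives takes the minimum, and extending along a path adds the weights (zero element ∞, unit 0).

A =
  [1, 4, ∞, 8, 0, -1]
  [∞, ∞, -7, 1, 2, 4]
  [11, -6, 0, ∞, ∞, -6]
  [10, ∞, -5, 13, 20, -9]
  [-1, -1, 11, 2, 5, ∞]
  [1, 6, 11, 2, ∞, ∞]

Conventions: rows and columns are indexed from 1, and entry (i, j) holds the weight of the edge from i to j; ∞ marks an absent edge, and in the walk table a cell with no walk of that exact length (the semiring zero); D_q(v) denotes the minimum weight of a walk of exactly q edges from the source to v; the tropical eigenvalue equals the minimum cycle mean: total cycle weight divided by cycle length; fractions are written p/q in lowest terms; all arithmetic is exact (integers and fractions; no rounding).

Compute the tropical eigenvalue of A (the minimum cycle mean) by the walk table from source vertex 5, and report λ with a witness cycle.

q=0: [∞, ∞, ∞, ∞, 0, ∞]
q=1: [-1, -1, 11, 2, 5, ∞]
q=2: [0, 3, -8, 0, -1, -7]
q=3: [-6, -14, -8, -5, 0, -14]
q=4: [-13, -14, -21, -13, -12, -14]
q=5: [-13, -27, -21, -13, -13, -27]
q=6: [-26, -27, -34, -26, -25, -27]
Optimal cycle mean attained by: cycle 2->3->2, total (-7) + (-6), length 2.
Answer: λ = -13/2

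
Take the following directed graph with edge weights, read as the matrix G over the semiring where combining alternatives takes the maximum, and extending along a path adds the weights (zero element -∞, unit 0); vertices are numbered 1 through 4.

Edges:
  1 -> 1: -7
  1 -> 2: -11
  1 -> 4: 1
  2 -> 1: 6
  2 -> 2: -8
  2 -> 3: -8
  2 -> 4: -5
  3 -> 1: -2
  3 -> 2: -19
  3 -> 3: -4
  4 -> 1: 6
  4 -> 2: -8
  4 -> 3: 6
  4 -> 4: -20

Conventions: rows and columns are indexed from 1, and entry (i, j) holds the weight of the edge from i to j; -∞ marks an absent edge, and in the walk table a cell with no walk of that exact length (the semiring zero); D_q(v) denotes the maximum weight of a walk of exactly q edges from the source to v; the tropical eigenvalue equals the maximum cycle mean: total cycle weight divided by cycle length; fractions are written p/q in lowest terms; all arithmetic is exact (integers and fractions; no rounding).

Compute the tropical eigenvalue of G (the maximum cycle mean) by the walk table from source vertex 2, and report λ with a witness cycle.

q=0: [-∞, 0, -∞, -∞]
q=1: [6, -8, -8, -5]
q=2: [1, -5, 1, 7]
q=3: [13, -1, 13, 2]
q=4: [11, 2, 9, 14]
Optimal cycle mean attained by: cycle 1->4->1, total 1 + 6, length 2.
Answer: λ = 7/2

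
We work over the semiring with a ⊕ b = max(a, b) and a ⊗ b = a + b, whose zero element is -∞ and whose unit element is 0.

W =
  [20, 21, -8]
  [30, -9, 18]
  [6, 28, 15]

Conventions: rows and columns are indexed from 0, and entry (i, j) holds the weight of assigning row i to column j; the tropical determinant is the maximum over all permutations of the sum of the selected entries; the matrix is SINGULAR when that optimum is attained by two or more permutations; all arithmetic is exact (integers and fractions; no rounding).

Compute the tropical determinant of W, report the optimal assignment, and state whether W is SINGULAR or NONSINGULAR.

σ = (0, 1, 2): 20 + (-9) + 15 = 26
σ = (0, 2, 1): 20 + 18 + 28 = 66
σ = (1, 0, 2): 21 + 30 + 15 = 66
σ = (1, 2, 0): 21 + 18 + 6 = 45
σ = (2, 0, 1): (-8) + 30 + 28 = 50
σ = (2, 1, 0): (-8) + (-9) + 6 = -11
Optimal value attained by: σ = (0, 2, 1).
Answer: det⊕(W) = 66; verdict: SINGULAR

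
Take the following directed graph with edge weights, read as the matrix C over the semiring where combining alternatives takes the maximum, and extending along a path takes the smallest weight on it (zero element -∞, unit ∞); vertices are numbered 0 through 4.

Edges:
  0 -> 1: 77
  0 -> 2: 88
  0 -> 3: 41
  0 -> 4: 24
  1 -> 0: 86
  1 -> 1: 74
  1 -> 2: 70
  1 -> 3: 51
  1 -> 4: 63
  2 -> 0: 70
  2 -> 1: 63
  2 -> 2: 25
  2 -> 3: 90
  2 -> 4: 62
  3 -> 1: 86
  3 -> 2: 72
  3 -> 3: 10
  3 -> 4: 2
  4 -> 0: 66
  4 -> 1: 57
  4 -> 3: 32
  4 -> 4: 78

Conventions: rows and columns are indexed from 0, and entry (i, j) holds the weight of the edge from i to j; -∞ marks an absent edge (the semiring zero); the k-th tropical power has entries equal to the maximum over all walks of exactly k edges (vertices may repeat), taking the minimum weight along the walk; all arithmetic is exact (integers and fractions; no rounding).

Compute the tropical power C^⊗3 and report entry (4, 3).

C^⊗2:
  [77, 74, 70, 88, 63]
  [74, 77, 86, 70, 63]
  [63, 86, 72, 51, 63]
  [86, 74, 70, 72, 63]
  [66, 66, 66, 51, 78]
C^⊗3:
  [74, 86, 77, 70, 63]
  [77, 74, 74, 86, 63]
  [86, 74, 70, 72, 63]
  [74, 77, 86, 70, 63]
  [66, 66, 66, 66, 78]
Key observation: the optimum is the walk 4->0->2->3, with weight 66 min 88 min 90 = 66.
Optimal value attained by: walk 4->0->2->3.
Answer: (C^⊗3)[4][3] = 66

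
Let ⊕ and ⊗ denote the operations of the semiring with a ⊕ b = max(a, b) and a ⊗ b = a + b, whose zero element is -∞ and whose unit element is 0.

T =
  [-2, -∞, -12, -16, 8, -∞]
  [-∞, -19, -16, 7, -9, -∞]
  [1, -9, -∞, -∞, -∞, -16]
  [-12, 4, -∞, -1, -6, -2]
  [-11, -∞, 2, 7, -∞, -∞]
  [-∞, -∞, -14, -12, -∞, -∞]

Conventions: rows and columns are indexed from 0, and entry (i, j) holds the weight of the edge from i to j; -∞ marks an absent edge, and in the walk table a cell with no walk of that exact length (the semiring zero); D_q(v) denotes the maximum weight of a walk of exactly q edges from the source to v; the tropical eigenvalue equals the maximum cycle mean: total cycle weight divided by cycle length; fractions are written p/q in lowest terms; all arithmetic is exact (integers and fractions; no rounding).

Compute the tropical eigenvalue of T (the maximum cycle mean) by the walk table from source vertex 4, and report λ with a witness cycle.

q=0: [-∞, -∞, -∞, -∞, 0, -∞]
q=1: [-11, -∞, 2, 7, -∞, -∞]
q=2: [3, 11, -23, 6, 1, 5]
q=3: [1, 10, 3, 18, 11, 4]
q=4: [6, 22, 13, 18, 12, 16]
q=5: [14, 22, 14, 29, 14, 16]
q=6: [17, 33, 16, 29, 23, 27]
Optimal cycle mean attained by: cycle 1->3->1, total 7 + 4, length 2.
Answer: λ = 11/2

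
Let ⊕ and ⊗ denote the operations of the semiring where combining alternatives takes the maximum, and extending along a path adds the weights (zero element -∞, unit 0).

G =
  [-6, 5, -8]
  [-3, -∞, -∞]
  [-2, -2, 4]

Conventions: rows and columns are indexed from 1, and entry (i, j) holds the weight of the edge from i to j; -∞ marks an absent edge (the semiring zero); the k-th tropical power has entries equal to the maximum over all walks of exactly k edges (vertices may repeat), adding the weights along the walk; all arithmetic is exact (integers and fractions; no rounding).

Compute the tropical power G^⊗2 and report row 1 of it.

G^⊗2:
  [2, -1, -4]
  [-9, 2, -11]
  [2, 3, 8]
Answer: row 1 of G^⊗2 = [2, -1, -4]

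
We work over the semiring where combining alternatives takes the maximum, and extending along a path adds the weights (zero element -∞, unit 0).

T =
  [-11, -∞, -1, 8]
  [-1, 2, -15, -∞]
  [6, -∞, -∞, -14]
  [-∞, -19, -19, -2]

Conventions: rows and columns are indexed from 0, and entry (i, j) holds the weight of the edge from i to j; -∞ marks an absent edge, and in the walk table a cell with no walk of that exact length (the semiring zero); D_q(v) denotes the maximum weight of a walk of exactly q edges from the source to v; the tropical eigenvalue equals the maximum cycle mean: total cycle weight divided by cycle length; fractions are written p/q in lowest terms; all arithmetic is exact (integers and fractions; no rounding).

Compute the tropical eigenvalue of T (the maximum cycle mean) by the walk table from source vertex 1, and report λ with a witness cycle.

q=0: [-∞, 0, -∞, -∞]
q=1: [-1, 2, -15, -∞]
q=2: [1, 4, -2, 7]
q=3: [4, 6, 0, 9]
q=4: [6, 8, 3, 12]
Optimal cycle mean attained by: cycle 0->2->0, total (-1) + 6, length 2.
Answer: λ = 5/2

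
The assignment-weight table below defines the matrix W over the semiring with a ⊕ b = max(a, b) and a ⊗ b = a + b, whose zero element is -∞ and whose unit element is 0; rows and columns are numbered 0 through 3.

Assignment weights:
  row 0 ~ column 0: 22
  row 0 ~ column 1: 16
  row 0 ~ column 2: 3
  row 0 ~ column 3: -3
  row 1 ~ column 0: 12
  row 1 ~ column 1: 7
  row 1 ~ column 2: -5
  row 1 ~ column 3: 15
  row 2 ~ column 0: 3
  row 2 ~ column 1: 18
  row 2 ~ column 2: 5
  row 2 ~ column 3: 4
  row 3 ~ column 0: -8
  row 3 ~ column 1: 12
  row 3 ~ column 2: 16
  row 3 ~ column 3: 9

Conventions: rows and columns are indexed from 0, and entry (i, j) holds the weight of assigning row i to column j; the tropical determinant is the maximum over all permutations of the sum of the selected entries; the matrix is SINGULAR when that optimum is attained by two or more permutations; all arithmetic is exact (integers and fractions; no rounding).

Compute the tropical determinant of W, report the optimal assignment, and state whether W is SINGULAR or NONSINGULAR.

σ = (0, 1, 2, 3): 22 + 7 + 5 + 9 = 43
σ = (0, 1, 3, 2): 22 + 7 + 4 + 16 = 49
σ = (0, 2, 1, 3): 22 + (-5) + 18 + 9 = 44
σ = (0, 2, 3, 1): 22 + (-5) + 4 + 12 = 33
σ = (0, 3, 1, 2): 22 + 15 + 18 + 16 = 71
σ = (0, 3, 2, 1): 22 + 15 + 5 + 12 = 54
σ = (1, 0, 2, 3): 16 + 12 + 5 + 9 = 42
σ = (1, 0, 3, 2): 16 + 12 + 4 + 16 = 48
σ = (1, 2, 0, 3): 16 + (-5) + 3 + 9 = 23
σ = (1, 2, 3, 0): 16 + (-5) + 4 + (-8) = 7
σ = (1, 3, 0, 2): 16 + 15 + 3 + 16 = 50
σ = (1, 3, 2, 0): 16 + 15 + 5 + (-8) = 28
σ = (2, 0, 1, 3): 3 + 12 + 18 + 9 = 42
σ = (2, 0, 3, 1): 3 + 12 + 4 + 12 = 31
σ = (2, 1, 0, 3): 3 + 7 + 3 + 9 = 22
σ = (2, 1, 3, 0): 3 + 7 + 4 + (-8) = 6
σ = (2, 3, 0, 1): 3 + 15 + 3 + 12 = 33
σ = (2, 3, 1, 0): 3 + 15 + 18 + (-8) = 28
σ = (3, 0, 1, 2): (-3) + 12 + 18 + 16 = 43
σ = (3, 0, 2, 1): (-3) + 12 + 5 + 12 = 26
σ = (3, 1, 0, 2): (-3) + 7 + 3 + 16 = 23
σ = (3, 1, 2, 0): (-3) + 7 + 5 + (-8) = 1
σ = (3, 2, 0, 1): (-3) + (-5) + 3 + 12 = 7
σ = (3, 2, 1, 0): (-3) + (-5) + 18 + (-8) = 2
Optimal value attained by: σ = (0, 3, 1, 2).
Answer: det⊕(W) = 71; verdict: NONSINGULAR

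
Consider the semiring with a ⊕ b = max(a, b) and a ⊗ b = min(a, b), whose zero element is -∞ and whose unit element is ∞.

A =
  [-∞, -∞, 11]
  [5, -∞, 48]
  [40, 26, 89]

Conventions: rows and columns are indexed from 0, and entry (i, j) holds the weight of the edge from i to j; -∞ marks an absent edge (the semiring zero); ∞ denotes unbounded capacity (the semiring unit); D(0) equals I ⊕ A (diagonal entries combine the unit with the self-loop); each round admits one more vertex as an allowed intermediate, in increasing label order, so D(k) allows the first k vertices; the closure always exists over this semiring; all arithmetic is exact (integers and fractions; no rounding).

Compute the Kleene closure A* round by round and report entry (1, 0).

D(0):
  [∞, -∞, 11]
  [5, ∞, 48]
  [40, 26, ∞]
D(1):
  [∞, -∞, 11]
  [5, ∞, 48]
  [40, 26, ∞]
D(2):
  [∞, -∞, 11]
  [5, ∞, 48]
  [40, 26, ∞]
D(3):
  [∞, 11, 11]
  [40, ∞, 48]
  [40, 26, ∞]
Answer: A*[1][0] = 40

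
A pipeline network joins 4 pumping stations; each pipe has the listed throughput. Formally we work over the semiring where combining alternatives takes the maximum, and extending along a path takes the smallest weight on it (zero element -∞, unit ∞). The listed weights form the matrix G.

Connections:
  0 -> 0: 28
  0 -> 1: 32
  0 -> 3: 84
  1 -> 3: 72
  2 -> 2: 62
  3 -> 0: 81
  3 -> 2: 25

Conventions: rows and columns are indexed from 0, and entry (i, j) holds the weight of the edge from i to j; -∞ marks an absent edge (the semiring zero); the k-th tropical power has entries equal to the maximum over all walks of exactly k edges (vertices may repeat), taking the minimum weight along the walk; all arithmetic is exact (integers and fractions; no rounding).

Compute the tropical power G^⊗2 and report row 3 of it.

G^⊗2:
  [81, 28, 25, 32]
  [72, -∞, 25, -∞]
  [-∞, -∞, 62, -∞]
  [28, 32, 25, 81]
Answer: row 3 of G^⊗2 = [28, 32, 25, 81]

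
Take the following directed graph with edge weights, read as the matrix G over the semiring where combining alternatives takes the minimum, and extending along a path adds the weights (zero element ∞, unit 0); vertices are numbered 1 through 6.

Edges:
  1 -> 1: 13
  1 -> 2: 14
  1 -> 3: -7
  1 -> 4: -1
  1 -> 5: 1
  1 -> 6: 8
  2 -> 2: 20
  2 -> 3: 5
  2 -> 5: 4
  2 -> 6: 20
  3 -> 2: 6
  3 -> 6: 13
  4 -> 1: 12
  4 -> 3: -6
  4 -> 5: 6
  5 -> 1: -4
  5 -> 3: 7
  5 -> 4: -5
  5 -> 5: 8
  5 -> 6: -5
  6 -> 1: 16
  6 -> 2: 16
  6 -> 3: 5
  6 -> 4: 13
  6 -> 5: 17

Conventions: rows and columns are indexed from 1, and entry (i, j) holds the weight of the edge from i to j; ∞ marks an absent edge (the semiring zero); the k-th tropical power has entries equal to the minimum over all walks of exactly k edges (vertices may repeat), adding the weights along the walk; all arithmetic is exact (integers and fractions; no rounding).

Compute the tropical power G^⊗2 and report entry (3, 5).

G^⊗2:
  [-3, -1, -7, -4, 5, -4]
  [0, 11, 11, -1, 12, -1]
  [29, 26, 11, 26, 10, 26]
  [2, 0, 5, 1, 13, 1]
  [4, 10, -11, -5, -3, 3]
  [13, 11, 7, 12, 17, 12]
Key observation: the optimum is the walk 3->2->5, with weight 6 + 4 = 10.
Optimal value attained by: walk 3->2->5.
Answer: (G^⊗2)[3][5] = 10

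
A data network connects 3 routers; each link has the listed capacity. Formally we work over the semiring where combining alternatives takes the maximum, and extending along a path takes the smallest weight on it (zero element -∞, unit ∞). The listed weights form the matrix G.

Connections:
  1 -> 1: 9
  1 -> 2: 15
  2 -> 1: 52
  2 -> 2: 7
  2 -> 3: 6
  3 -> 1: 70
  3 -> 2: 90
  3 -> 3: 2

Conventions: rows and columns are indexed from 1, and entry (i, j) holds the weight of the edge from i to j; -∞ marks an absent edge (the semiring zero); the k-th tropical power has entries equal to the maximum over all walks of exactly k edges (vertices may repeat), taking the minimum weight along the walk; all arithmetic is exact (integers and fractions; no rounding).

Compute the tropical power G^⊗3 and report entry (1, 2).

G^⊗2:
  [15, 9, 6]
  [9, 15, 6]
  [52, 15, 6]
G^⊗3:
  [9, 15, 6]
  [15, 9, 6]
  [15, 15, 6]
Key observation: the optimum is the walk 1->2->1->2, with weight 15 min 52 min 15 = 15.
Optimal value attained by: walk 1->2->1->2.
Answer: (G^⊗3)[1][2] = 15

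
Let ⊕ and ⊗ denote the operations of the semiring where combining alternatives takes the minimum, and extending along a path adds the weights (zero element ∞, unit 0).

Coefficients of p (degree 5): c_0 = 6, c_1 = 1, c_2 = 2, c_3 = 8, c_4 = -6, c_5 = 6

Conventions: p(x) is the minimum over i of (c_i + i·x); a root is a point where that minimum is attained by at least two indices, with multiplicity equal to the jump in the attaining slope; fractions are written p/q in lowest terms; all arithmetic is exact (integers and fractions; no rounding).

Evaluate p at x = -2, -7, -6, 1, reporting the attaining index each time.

p(-2) = min(6+0·(-2)=6, 1+1·(-2)=-1, 2+2·(-2)=-2, 8+3·(-2)=2, -6+4·(-2)=-14, 6+5·(-2)=-4) = -14 (attained by i=4)
p(-7) = min(6+0·(-7)=6, 1+1·(-7)=-6, 2+2·(-7)=-12, 8+3·(-7)=-13, -6+4·(-7)=-34, 6+5·(-7)=-29) = -34 (attained by i=4)
p(-6) = min(6+0·(-6)=6, 1+1·(-6)=-5, 2+2·(-6)=-10, 8+3·(-6)=-10, -6+4·(-6)=-30, 6+5·(-6)=-24) = -30 (attained by i=4)
p(1) = min(6+0·1=6, 1+1·1=2, 2+2·1=4, 8+3·1=11, -6+4·1=-2, 6+5·1=11) = -2 (attained by i=4)
Answer: p(-2) = -14; p(-7) = -34; p(-6) = -30; p(1) = -2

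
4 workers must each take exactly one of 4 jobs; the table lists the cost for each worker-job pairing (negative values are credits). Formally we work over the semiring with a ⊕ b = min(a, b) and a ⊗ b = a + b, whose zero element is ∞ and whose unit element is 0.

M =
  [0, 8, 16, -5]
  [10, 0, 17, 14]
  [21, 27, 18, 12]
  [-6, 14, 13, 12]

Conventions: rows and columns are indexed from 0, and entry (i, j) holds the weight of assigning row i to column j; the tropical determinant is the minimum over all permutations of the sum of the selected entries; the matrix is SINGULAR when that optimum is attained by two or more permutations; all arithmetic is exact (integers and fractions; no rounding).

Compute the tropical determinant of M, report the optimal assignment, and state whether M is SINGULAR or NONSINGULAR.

σ = (0, 1, 2, 3): 0 + 0 + 18 + 12 = 30
σ = (0, 1, 3, 2): 0 + 0 + 12 + 13 = 25
σ = (0, 2, 1, 3): 0 + 17 + 27 + 12 = 56
σ = (0, 2, 3, 1): 0 + 17 + 12 + 14 = 43
σ = (0, 3, 1, 2): 0 + 14 + 27 + 13 = 54
σ = (0, 3, 2, 1): 0 + 14 + 18 + 14 = 46
σ = (1, 0, 2, 3): 8 + 10 + 18 + 12 = 48
σ = (1, 0, 3, 2): 8 + 10 + 12 + 13 = 43
σ = (1, 2, 0, 3): 8 + 17 + 21 + 12 = 58
σ = (1, 2, 3, 0): 8 + 17 + 12 + (-6) = 31
σ = (1, 3, 0, 2): 8 + 14 + 21 + 13 = 56
σ = (1, 3, 2, 0): 8 + 14 + 18 + (-6) = 34
σ = (2, 0, 1, 3): 16 + 10 + 27 + 12 = 65
σ = (2, 0, 3, 1): 16 + 10 + 12 + 14 = 52
σ = (2, 1, 0, 3): 16 + 0 + 21 + 12 = 49
σ = (2, 1, 3, 0): 16 + 0 + 12 + (-6) = 22
σ = (2, 3, 0, 1): 16 + 14 + 21 + 14 = 65
σ = (2, 3, 1, 0): 16 + 14 + 27 + (-6) = 51
σ = (3, 0, 1, 2): (-5) + 10 + 27 + 13 = 45
σ = (3, 0, 2, 1): (-5) + 10 + 18 + 14 = 37
σ = (3, 1, 0, 2): (-5) + 0 + 21 + 13 = 29
σ = (3, 1, 2, 0): (-5) + 0 + 18 + (-6) = 7
σ = (3, 2, 0, 1): (-5) + 17 + 21 + 14 = 47
σ = (3, 2, 1, 0): (-5) + 17 + 27 + (-6) = 33
Optimal value attained by: σ = (3, 1, 2, 0).
Answer: det⊕(M) = 7; verdict: NONSINGULAR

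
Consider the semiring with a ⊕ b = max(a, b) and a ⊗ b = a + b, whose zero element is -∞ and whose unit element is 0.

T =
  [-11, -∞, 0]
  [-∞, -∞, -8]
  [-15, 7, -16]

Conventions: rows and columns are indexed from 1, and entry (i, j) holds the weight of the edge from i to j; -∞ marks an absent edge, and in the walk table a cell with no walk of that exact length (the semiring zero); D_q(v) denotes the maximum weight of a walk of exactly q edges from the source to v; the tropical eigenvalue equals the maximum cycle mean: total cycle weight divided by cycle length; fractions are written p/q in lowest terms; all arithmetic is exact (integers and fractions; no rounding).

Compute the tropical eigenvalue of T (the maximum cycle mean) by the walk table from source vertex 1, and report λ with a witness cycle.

q=0: [0, -∞, -∞]
q=1: [-11, -∞, 0]
q=2: [-15, 7, -11]
q=3: [-26, -4, -1]
Optimal cycle mean attained by: cycle 2->3->2, total (-8) + 7, length 2.
Answer: λ = -1/2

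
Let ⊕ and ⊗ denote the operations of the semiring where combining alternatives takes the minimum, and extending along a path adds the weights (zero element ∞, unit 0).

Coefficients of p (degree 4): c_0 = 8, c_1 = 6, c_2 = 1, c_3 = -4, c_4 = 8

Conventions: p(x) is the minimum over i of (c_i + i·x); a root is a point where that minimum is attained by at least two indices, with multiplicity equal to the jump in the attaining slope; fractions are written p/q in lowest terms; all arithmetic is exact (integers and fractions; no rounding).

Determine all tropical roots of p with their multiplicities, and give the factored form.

hull edge (i=0, c=8) to (i=3, c=-4): slope -4, span 3
hull edge (i=3, c=-4) to (i=4, c=8): slope 12, span 1
Factored form: p(x) = 8 ⊗ (x ⊕ (-12)) ⊗ (x ⊕ 4) ⊗ (x ⊕ 4) ⊗ (x ⊕ 4)
Answer: roots = -12 (mult 1), 4 (mult 3)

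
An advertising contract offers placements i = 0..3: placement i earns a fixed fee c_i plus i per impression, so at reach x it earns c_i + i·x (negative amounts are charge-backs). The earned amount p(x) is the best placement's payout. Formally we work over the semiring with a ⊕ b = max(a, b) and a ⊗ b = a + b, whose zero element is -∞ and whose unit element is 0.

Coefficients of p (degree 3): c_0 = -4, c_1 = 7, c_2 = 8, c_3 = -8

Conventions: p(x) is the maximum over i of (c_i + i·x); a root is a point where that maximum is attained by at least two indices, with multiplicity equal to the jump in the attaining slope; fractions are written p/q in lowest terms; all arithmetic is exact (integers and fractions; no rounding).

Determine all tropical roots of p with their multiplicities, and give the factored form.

hull edge (i=0, c=-4) to (i=1, c=7): slope 11, span 1
hull edge (i=1, c=7) to (i=2, c=8): slope 1, span 1
hull edge (i=2, c=8) to (i=3, c=-8): slope -16, span 1
Factored form: p(x) = -8 ⊗ (x ⊕ (-11)) ⊗ (x ⊕ (-1)) ⊗ (x ⊕ 16)
Answer: roots = -11 (mult 1), -1 (mult 1), 16 (mult 1)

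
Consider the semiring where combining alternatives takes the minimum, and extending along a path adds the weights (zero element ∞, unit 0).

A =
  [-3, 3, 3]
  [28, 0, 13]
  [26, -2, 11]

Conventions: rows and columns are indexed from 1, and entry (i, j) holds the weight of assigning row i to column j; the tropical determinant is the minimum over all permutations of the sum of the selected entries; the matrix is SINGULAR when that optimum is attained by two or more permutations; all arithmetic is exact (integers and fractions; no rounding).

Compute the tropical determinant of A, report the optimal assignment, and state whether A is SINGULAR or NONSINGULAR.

σ = (1, 2, 3): (-3) + 0 + 11 = 8
σ = (1, 3, 2): (-3) + 13 + (-2) = 8
σ = (2, 1, 3): 3 + 28 + 11 = 42
σ = (2, 3, 1): 3 + 13 + 26 = 42
σ = (3, 1, 2): 3 + 28 + (-2) = 29
σ = (3, 2, 1): 3 + 0 + 26 = 29
Optimal value attained by: σ = (1, 2, 3).
Answer: det⊕(A) = 8; verdict: SINGULAR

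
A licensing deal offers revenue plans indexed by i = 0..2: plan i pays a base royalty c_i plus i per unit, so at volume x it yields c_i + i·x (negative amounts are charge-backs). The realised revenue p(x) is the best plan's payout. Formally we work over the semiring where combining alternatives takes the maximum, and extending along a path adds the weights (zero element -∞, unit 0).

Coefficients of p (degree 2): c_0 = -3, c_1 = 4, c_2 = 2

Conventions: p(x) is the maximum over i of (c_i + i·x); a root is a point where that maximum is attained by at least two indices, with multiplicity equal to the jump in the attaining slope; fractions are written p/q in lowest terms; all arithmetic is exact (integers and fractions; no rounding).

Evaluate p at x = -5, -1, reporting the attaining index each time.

p(-5) = max(-3+0·(-5)=-3, 4+1·(-5)=-1, 2+2·(-5)=-8) = -1 (attained by i=1)
p(-1) = max(-3+0·(-1)=-3, 4+1·(-1)=3, 2+2·(-1)=0) = 3 (attained by i=1)
Answer: p(-5) = -1; p(-1) = 3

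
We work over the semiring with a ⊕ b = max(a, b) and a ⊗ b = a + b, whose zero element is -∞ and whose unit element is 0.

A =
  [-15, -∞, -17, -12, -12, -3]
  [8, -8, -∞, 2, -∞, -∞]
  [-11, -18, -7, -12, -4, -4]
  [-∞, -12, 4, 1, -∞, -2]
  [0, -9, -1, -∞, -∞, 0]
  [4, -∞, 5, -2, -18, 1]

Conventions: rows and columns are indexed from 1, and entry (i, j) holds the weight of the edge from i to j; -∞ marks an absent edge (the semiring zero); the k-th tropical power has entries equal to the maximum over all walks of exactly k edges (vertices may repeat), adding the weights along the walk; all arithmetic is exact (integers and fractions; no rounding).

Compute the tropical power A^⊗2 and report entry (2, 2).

A^⊗2:
  [1, -21, 2, -5, -21, -2]
  [0, -10, 6, 3, -4, 5]
  [0, -13, 1, -6, -11, -3]
  [2, -11, 5, 2, 0, 0]
  [4, -17, 5, -2, -5, 1]
  [5, -13, 6, -1, 1, 2]
Key observation: the optimum is the walk 2->4->2, with weight 2 + (-12) = -10.
Optimal value attained by: walk 2->4->2.
Answer: (A^⊗2)[2][2] = -10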